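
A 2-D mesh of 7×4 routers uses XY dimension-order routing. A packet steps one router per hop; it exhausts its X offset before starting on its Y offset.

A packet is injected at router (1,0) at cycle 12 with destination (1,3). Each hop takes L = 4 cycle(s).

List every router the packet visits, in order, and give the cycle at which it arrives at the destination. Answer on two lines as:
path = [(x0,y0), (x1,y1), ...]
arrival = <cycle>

t=12: at (1,0)
t=16: at (1,1) after N
t=20: at (1,2) after N
t=24: at (1,3) after N

path = [(1,0), (1,1), (1,2), (1,3)]
arrival = 24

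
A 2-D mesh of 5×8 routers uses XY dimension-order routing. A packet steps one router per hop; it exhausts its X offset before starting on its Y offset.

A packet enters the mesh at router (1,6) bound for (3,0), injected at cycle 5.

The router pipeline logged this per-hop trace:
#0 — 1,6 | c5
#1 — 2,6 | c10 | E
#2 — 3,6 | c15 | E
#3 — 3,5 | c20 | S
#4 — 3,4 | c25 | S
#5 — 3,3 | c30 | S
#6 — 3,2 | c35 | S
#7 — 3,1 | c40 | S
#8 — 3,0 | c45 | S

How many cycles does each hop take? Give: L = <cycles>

cyc[1] − cyc[0] = 10 − 5 = 5.
One hop costs L cycles, so L = 5.

L = 5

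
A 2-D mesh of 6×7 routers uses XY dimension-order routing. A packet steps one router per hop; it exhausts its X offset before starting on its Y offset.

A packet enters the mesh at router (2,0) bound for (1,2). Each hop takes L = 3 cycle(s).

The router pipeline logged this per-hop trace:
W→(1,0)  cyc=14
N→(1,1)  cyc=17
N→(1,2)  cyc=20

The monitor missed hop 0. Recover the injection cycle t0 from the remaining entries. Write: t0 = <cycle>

t0 = 11

At hop 1 the cycle is 14; in general cyc_k = t0 + kL.
Subtract one hop: t0 = 14 − 3 = 11.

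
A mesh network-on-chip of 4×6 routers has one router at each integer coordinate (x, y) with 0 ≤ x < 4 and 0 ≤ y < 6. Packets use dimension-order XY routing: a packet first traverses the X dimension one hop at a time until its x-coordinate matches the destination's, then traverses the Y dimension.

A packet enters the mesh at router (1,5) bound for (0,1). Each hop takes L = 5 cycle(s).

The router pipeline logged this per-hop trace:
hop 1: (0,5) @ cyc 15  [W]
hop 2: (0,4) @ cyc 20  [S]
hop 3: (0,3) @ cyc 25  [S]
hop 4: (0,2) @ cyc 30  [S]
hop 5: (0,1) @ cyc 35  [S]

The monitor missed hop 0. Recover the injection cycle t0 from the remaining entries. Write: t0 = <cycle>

cyc[1] = 15 and cyc[k] = t0 + k·L for every k.
t0 = cyc[1] − L = 15 − 5 = 10.

t0 = 10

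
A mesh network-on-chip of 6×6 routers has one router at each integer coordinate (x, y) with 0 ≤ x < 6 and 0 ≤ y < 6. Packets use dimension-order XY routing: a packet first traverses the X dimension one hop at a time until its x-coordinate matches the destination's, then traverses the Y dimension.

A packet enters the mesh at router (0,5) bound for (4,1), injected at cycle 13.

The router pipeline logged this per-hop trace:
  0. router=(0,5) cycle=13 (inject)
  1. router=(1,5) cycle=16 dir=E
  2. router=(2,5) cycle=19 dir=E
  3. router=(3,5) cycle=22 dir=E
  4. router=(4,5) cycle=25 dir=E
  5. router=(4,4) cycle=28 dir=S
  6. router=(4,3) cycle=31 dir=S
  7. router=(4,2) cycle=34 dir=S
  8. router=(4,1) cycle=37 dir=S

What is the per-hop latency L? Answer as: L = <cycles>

Between hops 0 and 1 the cycle counter advances 16 − 13 = 3.
That increment is L by definition: L = 3.

L = 3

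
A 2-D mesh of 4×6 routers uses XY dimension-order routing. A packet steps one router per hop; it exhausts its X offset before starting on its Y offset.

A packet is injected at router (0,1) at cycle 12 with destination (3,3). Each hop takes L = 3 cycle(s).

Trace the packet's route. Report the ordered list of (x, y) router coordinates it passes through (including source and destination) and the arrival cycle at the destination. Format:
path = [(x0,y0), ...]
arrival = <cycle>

path = [(0,1), (1,1), (2,1), (3,1), (3,2), (3,3)]
arrival = 27

t=12: at (0,1)
t=15: at (1,1) after E
t=18: at (2,1) after E
t=21: at (3,1) after E
t=24: at (3,2) after N
t=27: at (3,3) after N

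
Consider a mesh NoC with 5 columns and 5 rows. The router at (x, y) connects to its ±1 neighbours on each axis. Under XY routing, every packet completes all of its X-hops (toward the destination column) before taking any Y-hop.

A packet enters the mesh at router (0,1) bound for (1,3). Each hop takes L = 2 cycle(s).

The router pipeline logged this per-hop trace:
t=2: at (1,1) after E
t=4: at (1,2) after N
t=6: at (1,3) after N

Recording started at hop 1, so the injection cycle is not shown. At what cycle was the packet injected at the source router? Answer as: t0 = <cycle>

Hop 1 reached at cycle 2; hop k is at t0 + k·L.
So t0 = 2 − 1·2 = 0.

t0 = 0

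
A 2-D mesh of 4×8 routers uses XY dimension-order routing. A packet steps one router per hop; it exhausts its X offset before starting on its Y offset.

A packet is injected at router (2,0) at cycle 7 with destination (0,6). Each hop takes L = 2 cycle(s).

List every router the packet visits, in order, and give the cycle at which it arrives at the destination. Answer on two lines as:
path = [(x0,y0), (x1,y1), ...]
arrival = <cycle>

path = [(2,0), (1,0), (0,0), (0,1), (0,2), (0,3), (0,4), (0,5), (0,6)]
arrival = 23

  0. router=(2,0) cycle=7 (inject)
  1. router=(1,0) cycle=9 dir=W
  2. router=(0,0) cycle=11 dir=W
  3. router=(0,1) cycle=13 dir=N
  4. router=(0,2) cycle=15 dir=N
  5. router=(0,3) cycle=17 dir=N
  6. router=(0,4) cycle=19 dir=N
  7. router=(0,5) cycle=21 dir=N
  8. router=(0,6) cycle=23 dir=N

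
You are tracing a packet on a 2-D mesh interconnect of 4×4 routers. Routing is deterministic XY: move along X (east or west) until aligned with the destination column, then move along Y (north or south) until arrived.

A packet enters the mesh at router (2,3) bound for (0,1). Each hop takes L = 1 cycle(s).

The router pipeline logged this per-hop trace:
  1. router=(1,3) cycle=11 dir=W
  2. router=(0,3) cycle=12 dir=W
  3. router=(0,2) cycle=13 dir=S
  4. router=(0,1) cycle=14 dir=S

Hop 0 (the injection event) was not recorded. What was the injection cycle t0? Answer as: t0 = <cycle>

The first recorded entry is hop 1 at cycle 11.
t0 = cyc[1] − L = 11 − 1 = 10.

t0 = 10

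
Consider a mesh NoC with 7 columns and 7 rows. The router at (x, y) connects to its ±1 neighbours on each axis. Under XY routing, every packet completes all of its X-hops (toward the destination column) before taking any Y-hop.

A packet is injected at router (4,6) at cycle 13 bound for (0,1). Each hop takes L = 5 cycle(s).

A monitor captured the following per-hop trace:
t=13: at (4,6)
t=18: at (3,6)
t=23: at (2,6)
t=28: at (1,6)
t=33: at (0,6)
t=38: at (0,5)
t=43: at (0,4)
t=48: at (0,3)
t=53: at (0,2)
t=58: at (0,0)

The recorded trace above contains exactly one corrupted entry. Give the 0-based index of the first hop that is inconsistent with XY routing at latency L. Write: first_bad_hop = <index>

hop 1: step (-1,+0), +5 cyc — ok
hop 2: step (-1,+0), +5 cyc — ok
hop 3: step (-1,+0), +5 cyc — ok
hop 4: step (-1,+0), +5 cyc — ok
hop 5: step (+0,-1), +5 cyc — ok
hop 6: step (+0,-1), +5 cyc — ok
hop 7: step (+0,-1), +5 cyc — ok
hop 8: step (+0,-1), +5 cyc — ok
hop 9: step (+0,-2), +5 cyc — BAD: non-unit step

first_bad_hop = 9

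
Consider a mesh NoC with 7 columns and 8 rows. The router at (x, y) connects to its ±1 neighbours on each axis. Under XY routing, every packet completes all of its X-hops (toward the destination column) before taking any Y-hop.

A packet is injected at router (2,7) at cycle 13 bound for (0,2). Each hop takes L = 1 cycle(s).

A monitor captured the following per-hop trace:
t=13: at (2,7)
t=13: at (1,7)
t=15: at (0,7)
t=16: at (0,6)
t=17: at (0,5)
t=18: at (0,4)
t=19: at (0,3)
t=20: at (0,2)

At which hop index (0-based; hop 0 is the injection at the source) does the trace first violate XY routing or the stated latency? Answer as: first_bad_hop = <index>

check 1→ d=(-1,0) cyc+0: BAD: Δcyc=0≠L

first_bad_hop = 1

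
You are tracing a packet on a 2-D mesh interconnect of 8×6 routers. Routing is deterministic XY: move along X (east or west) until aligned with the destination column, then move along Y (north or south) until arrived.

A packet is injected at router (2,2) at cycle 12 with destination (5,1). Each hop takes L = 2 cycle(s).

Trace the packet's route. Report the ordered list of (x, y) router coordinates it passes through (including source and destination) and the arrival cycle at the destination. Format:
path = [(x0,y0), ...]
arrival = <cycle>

path = [(2,2), (3,2), (4,2), (5,2), (5,1)]
arrival = 20

hop 0: (2,2) @ cyc 12
hop 1: (3,2) @ cyc 14  [E]
hop 2: (4,2) @ cyc 16  [E]
hop 3: (5,2) @ cyc 18  [E]
hop 4: (5,1) @ cyc 20  [S]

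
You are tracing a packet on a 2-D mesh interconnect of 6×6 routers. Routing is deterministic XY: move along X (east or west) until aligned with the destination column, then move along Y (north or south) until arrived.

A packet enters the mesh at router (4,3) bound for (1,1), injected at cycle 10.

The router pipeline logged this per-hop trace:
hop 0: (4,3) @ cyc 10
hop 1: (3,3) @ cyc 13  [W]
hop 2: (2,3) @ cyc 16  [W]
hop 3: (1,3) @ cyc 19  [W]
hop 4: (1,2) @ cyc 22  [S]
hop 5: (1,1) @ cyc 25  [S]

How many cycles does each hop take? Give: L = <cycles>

cyc[1] − cyc[0] = 13 − 10 = 3.
Per-hop latency L = Δcyc = 3.

L = 3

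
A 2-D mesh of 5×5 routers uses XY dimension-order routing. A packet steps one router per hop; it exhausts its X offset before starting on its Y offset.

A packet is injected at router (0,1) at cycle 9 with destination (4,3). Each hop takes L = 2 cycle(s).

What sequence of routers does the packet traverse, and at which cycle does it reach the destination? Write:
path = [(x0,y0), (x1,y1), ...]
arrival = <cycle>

path = [(0,1), (1,1), (2,1), (3,1), (4,1), (4,2), (4,3)]
arrival = 21

src (0,1)  cyc=9
E→(1,1)  cyc=11
E→(2,1)  cyc=13
E→(3,1)  cyc=15
E→(4,1)  cyc=17
N→(4,2)  cyc=19
N→(4,3)  cyc=21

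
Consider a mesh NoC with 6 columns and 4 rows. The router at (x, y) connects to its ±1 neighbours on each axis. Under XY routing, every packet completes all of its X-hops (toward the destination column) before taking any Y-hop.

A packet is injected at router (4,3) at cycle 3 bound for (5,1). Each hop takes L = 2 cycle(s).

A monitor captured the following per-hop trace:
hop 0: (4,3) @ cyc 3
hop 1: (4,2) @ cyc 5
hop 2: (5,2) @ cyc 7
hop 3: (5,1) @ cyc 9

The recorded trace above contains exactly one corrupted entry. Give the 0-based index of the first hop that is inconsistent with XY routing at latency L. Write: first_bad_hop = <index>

  1: Δx=+0 Δy=-1 Δt=2 [BAD: Y-move but x=4≠5]

first_bad_hop = 1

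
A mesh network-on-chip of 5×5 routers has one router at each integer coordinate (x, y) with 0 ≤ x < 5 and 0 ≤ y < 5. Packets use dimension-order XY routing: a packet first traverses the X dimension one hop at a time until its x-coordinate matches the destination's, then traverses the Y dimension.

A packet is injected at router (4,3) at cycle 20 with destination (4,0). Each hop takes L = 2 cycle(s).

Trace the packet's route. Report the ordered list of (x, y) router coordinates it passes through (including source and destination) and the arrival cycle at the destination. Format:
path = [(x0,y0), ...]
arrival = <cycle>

path = [(4,3), (4,2), (4,1), (4,0)]
arrival = 26

hop 0: (4,3) @ cyc 20
hop 1: (4,2) @ cyc 22  [S]
hop 2: (4,1) @ cyc 24  [S]
hop 3: (4,0) @ cyc 26  [S]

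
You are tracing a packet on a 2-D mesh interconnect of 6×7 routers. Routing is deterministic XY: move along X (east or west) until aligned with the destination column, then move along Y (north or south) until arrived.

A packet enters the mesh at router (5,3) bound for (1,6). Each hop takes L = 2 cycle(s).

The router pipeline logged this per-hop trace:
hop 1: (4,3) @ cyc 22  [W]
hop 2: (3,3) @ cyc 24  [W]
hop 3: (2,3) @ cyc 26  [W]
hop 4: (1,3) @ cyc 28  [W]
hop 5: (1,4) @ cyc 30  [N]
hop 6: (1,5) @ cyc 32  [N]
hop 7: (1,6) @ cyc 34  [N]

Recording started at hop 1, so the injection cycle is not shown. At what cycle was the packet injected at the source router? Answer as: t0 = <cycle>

t0 = 20

Hop 1 reached at cycle 22; hop k is at t0 + k·L.
Subtract one hop: t0 = 22 − 2 = 20.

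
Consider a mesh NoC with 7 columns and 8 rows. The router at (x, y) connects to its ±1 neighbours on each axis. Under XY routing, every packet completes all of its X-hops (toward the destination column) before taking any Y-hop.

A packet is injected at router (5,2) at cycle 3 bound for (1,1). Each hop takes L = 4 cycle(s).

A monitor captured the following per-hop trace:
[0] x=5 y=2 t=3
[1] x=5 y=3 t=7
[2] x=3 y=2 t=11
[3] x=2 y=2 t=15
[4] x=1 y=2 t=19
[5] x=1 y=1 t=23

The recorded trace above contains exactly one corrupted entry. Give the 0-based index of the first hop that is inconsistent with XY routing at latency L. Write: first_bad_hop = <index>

hop 1: step (+0,+1), +4 cyc — BAD: Y-move but x=5≠1

first_bad_hop = 1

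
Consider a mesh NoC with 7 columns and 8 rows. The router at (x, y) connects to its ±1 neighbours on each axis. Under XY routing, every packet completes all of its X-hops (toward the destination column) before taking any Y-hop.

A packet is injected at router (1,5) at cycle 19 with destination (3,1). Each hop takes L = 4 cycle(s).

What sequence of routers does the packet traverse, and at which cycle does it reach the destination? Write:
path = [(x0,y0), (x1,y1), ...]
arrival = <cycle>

path = [(1,5), (2,5), (3,5), (3,4), (3,3), (3,2), (3,1)]
arrival = 43

[0] x=1 y=5 t=19
[1] x=2 y=5 t=23 →E
[2] x=3 y=5 t=27 →E
[3] x=3 y=4 t=31 →S
[4] x=3 y=3 t=35 →S
[5] x=3 y=2 t=39 →S
[6] x=3 y=1 t=43 →S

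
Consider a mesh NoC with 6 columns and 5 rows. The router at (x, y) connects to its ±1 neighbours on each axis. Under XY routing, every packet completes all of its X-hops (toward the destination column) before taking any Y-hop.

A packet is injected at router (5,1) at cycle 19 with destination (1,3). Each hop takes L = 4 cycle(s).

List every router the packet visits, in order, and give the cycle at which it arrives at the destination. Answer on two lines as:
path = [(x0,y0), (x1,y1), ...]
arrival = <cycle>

path = [(5,1), (4,1), (3,1), (2,1), (1,1), (1,2), (1,3)]
arrival = 43

[0] x=5 y=1 t=19
[1] x=4 y=1 t=23 →W
[2] x=3 y=1 t=27 →W
[3] x=2 y=1 t=31 →W
[4] x=1 y=1 t=35 →W
[5] x=1 y=2 t=39 →N
[6] x=1 y=3 t=43 →N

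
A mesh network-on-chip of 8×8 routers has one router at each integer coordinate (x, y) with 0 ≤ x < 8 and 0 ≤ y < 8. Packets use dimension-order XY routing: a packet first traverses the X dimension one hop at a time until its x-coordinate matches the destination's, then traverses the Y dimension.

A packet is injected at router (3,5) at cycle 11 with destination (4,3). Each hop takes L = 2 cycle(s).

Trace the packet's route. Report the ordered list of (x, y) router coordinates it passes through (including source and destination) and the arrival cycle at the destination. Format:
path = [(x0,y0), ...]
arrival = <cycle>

t=11: at (3,5)
t=13: at (4,5) after E
t=15: at (4,4) after S
t=17: at (4,3) after S

path = [(3,5), (4,5), (4,4), (4,3)]
arrival = 17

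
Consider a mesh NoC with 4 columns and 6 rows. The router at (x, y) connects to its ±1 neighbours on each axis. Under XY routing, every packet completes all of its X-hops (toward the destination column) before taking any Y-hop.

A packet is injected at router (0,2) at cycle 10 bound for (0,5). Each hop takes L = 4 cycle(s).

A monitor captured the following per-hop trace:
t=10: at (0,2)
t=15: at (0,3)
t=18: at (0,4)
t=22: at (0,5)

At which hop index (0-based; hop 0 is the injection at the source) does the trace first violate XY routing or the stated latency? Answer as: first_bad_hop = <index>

  1: Δx=+0 Δy=+1 Δt=5 [BAD: Δcyc=5≠L]

first_bad_hop = 1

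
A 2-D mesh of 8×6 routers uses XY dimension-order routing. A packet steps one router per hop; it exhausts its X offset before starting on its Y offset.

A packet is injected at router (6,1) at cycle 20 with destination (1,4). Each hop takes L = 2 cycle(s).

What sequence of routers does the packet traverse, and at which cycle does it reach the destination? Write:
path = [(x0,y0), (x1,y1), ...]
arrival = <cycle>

t=20: at (6,1)
t=22: at (5,1) after W
t=24: at (4,1) after W
t=26: at (3,1) after W
t=28: at (2,1) after W
t=30: at (1,1) after W
t=32: at (1,2) after N
t=34: at (1,3) after N
t=36: at (1,4) after N

path = [(6,1), (5,1), (4,1), (3,1), (2,1), (1,1), (1,2), (1,3), (1,4)]
arrival = 36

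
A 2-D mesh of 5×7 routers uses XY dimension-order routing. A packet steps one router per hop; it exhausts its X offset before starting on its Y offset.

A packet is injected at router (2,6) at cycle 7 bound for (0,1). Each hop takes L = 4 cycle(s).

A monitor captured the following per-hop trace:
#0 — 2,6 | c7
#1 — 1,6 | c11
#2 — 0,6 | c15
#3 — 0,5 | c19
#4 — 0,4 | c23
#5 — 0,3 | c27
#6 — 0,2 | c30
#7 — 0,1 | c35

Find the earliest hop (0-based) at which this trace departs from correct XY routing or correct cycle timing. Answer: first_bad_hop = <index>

check 1→ d=(-1,0) cyc+4: ok
check 2→ d=(-1,0) cyc+4: ok
check 3→ d=(0,-1) cyc+4: ok
check 4→ d=(0,-1) cyc+4: ok
check 5→ d=(0,-1) cyc+4: ok
check 6→ d=(0,-1) cyc+3: BAD: Δcyc=3≠L

first_bad_hop = 6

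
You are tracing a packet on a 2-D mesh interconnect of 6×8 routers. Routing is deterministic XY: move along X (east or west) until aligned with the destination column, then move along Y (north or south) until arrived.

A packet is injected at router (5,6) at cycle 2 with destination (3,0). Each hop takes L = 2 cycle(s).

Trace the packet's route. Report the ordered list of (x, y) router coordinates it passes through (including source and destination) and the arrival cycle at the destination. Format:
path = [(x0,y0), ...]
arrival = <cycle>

path = [(5,6), (4,6), (3,6), (3,5), (3,4), (3,3), (3,2), (3,1), (3,0)]
arrival = 18

  0. router=(5,6) cycle=2 (inject)
  1. router=(4,6) cycle=4 dir=W
  2. router=(3,6) cycle=6 dir=W
  3. router=(3,5) cycle=8 dir=S
  4. router=(3,4) cycle=10 dir=S
  5. router=(3,3) cycle=12 dir=S
  6. router=(3,2) cycle=14 dir=S
  7. router=(3,1) cycle=16 dir=S
  8. router=(3,0) cycle=18 dir=S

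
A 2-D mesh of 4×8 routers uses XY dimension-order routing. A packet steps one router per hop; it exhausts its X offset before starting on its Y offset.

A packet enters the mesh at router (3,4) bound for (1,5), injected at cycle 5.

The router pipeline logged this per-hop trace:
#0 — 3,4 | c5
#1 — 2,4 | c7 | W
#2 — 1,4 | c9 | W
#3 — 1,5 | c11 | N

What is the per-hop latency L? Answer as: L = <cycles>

Δcyc across hop 0→1: 7 − 5 = 2.
Each hop adds L, hence L = 2.

L = 2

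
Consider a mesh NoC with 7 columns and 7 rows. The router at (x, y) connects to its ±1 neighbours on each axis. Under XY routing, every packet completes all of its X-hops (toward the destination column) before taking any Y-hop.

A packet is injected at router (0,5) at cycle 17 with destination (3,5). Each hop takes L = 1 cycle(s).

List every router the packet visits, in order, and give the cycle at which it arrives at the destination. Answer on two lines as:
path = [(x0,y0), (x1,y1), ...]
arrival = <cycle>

path = [(0,5), (1,5), (2,5), (3,5)]
arrival = 20

hop 0: (0,5) @ cyc 17
hop 1: (1,5) @ cyc 18  [E]
hop 2: (2,5) @ cyc 19  [E]
hop 3: (3,5) @ cyc 20  [E]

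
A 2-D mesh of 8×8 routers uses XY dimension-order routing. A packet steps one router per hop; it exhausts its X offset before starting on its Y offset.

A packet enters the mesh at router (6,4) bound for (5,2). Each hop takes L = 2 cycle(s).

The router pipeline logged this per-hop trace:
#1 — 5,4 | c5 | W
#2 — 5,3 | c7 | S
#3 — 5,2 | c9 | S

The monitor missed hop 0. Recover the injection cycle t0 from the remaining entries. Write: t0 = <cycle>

At hop 1 the cycle is 5; in general cyc_k = t0 + kL.
Therefore t0 = 5 − L = 3.

t0 = 3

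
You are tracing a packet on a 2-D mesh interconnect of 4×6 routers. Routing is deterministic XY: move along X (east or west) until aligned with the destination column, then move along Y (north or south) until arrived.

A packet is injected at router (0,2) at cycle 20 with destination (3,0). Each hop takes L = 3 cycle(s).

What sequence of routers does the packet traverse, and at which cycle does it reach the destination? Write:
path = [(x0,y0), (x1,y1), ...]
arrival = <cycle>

path = [(0,2), (1,2), (2,2), (3,2), (3,1), (3,0)]
arrival = 35

#0 — 0,2 | c20
#1 — 1,2 | c23 | E
#2 — 2,2 | c26 | E
#3 — 3,2 | c29 | E
#4 — 3,1 | c32 | S
#5 — 3,0 | c35 | S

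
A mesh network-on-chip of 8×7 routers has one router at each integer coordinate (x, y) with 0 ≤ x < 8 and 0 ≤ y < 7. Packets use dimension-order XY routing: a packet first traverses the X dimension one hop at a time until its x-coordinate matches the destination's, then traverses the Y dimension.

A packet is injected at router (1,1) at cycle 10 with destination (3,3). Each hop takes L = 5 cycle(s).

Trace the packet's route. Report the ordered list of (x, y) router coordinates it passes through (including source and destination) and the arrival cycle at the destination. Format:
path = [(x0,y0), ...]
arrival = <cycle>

  0. router=(1,1) cycle=10 (inject)
  1. router=(2,1) cycle=15 dir=E
  2. router=(3,1) cycle=20 dir=E
  3. router=(3,2) cycle=25 dir=N
  4. router=(3,3) cycle=30 dir=N

path = [(1,1), (2,1), (3,1), (3,2), (3,3)]
arrival = 30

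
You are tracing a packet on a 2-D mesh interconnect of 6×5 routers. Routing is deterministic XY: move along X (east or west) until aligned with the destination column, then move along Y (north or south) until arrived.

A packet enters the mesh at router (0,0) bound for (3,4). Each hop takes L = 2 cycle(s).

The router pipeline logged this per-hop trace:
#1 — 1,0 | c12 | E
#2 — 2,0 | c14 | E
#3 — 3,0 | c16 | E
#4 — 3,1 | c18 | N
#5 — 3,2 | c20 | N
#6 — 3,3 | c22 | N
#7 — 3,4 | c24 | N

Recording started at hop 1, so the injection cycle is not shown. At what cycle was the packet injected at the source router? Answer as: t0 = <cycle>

The first recorded entry is hop 1 at cycle 12.
t0 = cyc[1] − L = 12 − 2 = 10.

t0 = 10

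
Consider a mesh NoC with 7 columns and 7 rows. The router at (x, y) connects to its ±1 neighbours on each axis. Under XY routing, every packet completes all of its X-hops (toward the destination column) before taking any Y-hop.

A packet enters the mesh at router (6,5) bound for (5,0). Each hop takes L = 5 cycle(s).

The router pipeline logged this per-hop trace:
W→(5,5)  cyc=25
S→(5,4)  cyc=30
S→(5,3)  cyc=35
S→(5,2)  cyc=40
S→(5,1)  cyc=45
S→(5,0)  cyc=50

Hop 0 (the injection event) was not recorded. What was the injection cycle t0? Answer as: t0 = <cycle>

Hop 1 reached at cycle 25; hop k is at t0 + k·L.
Therefore t0 = 25 − L = 20.

t0 = 20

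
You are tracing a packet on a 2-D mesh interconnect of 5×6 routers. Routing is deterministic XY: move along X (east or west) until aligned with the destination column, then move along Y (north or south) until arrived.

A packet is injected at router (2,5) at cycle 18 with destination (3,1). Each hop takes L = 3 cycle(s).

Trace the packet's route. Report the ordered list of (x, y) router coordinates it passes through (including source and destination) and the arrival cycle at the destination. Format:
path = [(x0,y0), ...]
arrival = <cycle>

  0. router=(2,5) cycle=18 (inject)
  1. router=(3,5) cycle=21 dir=E
  2. router=(3,4) cycle=24 dir=S
  3. router=(3,3) cycle=27 dir=S
  4. router=(3,2) cycle=30 dir=S
  5. router=(3,1) cycle=33 dir=S

path = [(2,5), (3,5), (3,4), (3,3), (3,2), (3,1)]
arrival = 33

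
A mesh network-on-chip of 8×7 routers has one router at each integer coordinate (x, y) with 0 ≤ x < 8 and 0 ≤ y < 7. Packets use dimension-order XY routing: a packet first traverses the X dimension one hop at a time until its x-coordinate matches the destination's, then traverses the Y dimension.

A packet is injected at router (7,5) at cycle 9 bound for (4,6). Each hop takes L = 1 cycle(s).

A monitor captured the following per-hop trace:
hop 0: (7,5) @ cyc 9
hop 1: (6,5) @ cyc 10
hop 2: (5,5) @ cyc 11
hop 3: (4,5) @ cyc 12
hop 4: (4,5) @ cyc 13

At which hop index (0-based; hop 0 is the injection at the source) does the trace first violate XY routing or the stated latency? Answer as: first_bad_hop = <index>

hop 1: step (-1,+0), +1 cyc — ok
hop 2: step (-1,+0), +1 cyc — ok
hop 3: step (-1,+0), +1 cyc — ok
hop 4: step (+0,+0), +1 cyc — BAD: non-unit step

first_bad_hop = 4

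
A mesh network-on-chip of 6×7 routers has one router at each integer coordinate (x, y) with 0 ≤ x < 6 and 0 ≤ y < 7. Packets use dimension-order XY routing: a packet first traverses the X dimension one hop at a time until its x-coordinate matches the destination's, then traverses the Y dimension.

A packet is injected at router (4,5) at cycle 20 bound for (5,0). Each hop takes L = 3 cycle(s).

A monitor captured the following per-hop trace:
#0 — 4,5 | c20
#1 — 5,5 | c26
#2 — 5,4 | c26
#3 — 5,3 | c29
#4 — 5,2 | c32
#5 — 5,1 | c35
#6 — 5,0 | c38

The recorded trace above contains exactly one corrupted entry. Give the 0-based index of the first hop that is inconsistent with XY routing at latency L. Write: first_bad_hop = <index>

first_bad_hop = 1

hop 1: step (+1,+0), +6 cyc — BAD: Δcyc=6≠L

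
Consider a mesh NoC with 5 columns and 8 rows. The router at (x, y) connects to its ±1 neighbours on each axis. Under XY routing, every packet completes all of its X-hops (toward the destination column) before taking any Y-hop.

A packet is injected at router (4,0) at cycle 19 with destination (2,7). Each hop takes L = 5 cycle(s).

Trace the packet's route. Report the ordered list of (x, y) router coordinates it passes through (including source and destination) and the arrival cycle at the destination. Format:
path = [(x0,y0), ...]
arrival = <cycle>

t=19: at (4,0)
t=24: at (3,0) after W
t=29: at (2,0) after W
t=34: at (2,1) after N
t=39: at (2,2) after N
t=44: at (2,3) after N
t=49: at (2,4) after N
t=54: at (2,5) after N
t=59: at (2,6) after N
t=64: at (2,7) after N

path = [(4,0), (3,0), (2,0), (2,1), (2,2), (2,3), (2,4), (2,5), (2,6), (2,7)]
arrival = 64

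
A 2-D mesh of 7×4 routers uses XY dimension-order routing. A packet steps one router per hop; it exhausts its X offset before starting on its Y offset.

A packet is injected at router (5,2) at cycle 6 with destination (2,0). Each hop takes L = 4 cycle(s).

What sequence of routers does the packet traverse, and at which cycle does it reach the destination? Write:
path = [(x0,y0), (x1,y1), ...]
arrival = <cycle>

  0. router=(5,2) cycle=6 (inject)
  1. router=(4,2) cycle=10 dir=W
  2. router=(3,2) cycle=14 dir=W
  3. router=(2,2) cycle=18 dir=W
  4. router=(2,1) cycle=22 dir=S
  5. router=(2,0) cycle=26 dir=S

path = [(5,2), (4,2), (3,2), (2,2), (2,1), (2,0)]
arrival = 26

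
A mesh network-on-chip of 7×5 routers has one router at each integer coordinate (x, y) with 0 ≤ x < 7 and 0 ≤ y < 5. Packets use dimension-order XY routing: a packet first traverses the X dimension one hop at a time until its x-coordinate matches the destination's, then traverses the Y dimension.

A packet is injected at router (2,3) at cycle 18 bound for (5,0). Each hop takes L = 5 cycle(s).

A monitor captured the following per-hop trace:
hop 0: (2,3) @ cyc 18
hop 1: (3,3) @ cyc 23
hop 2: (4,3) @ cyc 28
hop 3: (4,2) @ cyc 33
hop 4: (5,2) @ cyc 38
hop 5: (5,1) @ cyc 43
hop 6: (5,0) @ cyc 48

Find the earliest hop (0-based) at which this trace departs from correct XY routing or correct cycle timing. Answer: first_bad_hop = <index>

first_bad_hop = 3

hop 1: step (+1,+0), +5 cyc — ok
hop 2: step (+1,+0), +5 cyc — ok
hop 3: step (+0,-1), +5 cyc — BAD: Y-move but x=4≠5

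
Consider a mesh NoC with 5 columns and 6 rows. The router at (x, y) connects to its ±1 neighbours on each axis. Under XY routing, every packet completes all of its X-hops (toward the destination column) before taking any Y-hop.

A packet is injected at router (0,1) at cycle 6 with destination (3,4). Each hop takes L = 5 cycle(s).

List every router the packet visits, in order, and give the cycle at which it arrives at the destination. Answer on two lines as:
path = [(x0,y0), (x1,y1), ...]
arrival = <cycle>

[0] x=0 y=1 t=6
[1] x=1 y=1 t=11 →E
[2] x=2 y=1 t=16 →E
[3] x=3 y=1 t=21 →E
[4] x=3 y=2 t=26 →N
[5] x=3 y=3 t=31 →N
[6] x=3 y=4 t=36 →N

path = [(0,1), (1,1), (2,1), (3,1), (3,2), (3,3), (3,4)]
arrival = 36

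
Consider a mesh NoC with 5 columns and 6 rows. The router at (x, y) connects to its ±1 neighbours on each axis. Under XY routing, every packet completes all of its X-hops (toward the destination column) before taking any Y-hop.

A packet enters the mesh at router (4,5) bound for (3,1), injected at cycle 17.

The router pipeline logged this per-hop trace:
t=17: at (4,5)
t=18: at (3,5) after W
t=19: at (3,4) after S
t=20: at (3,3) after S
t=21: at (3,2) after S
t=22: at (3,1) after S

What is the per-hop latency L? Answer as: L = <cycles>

L = 1

Between hops 0 and 1 the cycle counter advances 18 − 17 = 1.
That increment is L by definition: L = 1.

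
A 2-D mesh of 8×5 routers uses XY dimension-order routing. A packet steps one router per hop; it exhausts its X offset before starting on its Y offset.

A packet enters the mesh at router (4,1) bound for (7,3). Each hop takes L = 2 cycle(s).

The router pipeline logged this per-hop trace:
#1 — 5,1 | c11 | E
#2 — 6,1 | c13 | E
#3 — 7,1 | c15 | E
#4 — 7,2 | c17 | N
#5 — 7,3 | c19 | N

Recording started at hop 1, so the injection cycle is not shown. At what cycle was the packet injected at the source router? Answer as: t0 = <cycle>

At hop 1 the cycle is 11; in general cyc_k = t0 + kL.
So t0 = 11 − 1·2 = 9.

t0 = 9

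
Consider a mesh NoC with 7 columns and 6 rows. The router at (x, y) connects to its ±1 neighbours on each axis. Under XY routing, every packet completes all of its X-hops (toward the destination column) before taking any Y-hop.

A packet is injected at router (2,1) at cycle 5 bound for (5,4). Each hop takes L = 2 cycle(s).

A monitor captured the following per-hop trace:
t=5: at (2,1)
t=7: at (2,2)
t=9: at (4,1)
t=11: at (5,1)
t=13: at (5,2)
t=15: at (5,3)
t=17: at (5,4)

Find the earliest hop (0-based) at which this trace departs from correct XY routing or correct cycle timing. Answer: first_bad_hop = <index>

first_bad_hop = 1

  1: Δx=+0 Δy=+1 Δt=2 [BAD: Y-move but x=2≠5]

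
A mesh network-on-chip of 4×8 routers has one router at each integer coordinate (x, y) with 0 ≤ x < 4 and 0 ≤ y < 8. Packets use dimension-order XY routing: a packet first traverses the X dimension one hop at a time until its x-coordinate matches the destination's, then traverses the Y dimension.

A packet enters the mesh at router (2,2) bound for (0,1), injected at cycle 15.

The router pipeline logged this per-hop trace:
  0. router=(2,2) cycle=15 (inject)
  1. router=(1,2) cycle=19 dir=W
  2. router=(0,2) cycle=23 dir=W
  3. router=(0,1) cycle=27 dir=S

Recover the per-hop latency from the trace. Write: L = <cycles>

cyc[1] − cyc[0] = 19 − 15 = 4.
Per-hop latency L = Δcyc = 4.

L = 4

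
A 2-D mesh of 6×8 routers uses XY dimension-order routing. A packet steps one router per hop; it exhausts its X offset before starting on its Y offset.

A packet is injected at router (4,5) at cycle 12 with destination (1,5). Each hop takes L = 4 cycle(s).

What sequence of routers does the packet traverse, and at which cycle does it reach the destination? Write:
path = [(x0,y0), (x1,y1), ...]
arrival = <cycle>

src (4,5)  cyc=12
W→(3,5)  cyc=16
W→(2,5)  cyc=20
W→(1,5)  cyc=24

path = [(4,5), (3,5), (2,5), (1,5)]
arrival = 24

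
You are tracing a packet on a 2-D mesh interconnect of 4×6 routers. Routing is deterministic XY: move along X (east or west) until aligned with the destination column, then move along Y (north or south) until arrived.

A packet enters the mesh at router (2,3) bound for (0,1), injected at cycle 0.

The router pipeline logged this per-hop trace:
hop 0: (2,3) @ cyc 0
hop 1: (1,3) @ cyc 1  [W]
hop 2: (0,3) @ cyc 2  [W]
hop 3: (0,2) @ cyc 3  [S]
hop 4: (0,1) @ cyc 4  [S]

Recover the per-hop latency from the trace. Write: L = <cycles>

Between hops 0 and 1 the cycle counter advances 1 − 0 = 1.
Each hop adds L, hence L = 1.

L = 1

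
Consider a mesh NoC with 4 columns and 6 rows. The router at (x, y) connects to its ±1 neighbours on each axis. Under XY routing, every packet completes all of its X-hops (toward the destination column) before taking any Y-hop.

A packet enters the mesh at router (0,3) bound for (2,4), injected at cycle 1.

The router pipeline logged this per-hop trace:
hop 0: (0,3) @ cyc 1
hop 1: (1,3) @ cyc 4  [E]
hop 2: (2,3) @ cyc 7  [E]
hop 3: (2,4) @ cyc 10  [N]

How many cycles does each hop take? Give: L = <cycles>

L = 3

cyc[1] − cyc[0] = 4 − 1 = 3.
One hop costs L cycles, so L = 3.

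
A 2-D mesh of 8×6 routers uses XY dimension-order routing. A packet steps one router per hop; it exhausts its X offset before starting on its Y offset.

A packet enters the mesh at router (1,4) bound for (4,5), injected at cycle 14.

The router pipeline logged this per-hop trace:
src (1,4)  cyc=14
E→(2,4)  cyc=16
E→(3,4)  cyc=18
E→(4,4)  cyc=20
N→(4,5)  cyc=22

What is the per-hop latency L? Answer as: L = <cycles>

L = 2

Between hops 0 and 1 the cycle counter advances 16 − 14 = 2.
One hop costs L cycles, so L = 2.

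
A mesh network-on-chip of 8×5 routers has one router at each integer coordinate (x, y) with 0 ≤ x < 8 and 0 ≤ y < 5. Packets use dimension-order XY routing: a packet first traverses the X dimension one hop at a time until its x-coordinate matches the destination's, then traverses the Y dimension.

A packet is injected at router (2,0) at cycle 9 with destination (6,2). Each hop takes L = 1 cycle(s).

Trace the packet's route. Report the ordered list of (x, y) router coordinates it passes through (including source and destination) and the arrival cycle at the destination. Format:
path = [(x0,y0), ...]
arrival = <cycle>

path = [(2,0), (3,0), (4,0), (5,0), (6,0), (6,1), (6,2)]
arrival = 15

  0. router=(2,0) cycle=9 (inject)
  1. router=(3,0) cycle=10 dir=E
  2. router=(4,0) cycle=11 dir=E
  3. router=(5,0) cycle=12 dir=E
  4. router=(6,0) cycle=13 dir=E
  5. router=(6,1) cycle=14 dir=N
  6. router=(6,2) cycle=15 dir=N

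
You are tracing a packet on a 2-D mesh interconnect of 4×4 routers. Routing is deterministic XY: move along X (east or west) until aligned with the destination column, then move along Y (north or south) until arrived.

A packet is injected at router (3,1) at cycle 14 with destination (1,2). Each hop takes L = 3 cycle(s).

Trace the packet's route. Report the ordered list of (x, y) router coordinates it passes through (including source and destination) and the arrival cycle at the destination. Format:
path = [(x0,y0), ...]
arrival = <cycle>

hop 0: (3,1) @ cyc 14
hop 1: (2,1) @ cyc 17  [W]
hop 2: (1,1) @ cyc 20  [W]
hop 3: (1,2) @ cyc 23  [N]

path = [(3,1), (2,1), (1,1), (1,2)]
arrival = 23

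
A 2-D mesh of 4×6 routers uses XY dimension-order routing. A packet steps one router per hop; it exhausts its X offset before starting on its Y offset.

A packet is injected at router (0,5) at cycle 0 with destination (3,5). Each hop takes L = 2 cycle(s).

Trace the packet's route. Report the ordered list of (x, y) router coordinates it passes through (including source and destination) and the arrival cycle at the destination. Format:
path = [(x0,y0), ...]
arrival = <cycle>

path = [(0,5), (1,5), (2,5), (3,5)]
arrival = 6

[0] x=0 y=5 t=0
[1] x=1 y=5 t=2 →E
[2] x=2 y=5 t=4 →E
[3] x=3 y=5 t=6 →E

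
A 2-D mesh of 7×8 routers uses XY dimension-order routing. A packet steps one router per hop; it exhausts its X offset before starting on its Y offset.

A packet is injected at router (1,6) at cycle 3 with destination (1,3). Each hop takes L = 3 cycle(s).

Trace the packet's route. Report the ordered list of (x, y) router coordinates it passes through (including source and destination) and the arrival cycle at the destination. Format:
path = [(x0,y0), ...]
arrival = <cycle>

path = [(1,6), (1,5), (1,4), (1,3)]
arrival = 12

hop 0: (1,6) @ cyc 3
hop 1: (1,5) @ cyc 6  [S]
hop 2: (1,4) @ cyc 9  [S]
hop 3: (1,3) @ cyc 12  [S]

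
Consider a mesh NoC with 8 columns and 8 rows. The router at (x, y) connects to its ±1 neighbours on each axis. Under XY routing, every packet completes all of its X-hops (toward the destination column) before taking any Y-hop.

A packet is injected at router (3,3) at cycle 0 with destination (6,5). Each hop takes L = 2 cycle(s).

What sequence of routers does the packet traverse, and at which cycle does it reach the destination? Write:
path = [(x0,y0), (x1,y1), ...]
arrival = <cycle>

  0. router=(3,3) cycle=0 (inject)
  1. router=(4,3) cycle=2 dir=E
  2. router=(5,3) cycle=4 dir=E
  3. router=(6,3) cycle=6 dir=E
  4. router=(6,4) cycle=8 dir=N
  5. router=(6,5) cycle=10 dir=N

path = [(3,3), (4,3), (5,3), (6,3), (6,4), (6,5)]
arrival = 10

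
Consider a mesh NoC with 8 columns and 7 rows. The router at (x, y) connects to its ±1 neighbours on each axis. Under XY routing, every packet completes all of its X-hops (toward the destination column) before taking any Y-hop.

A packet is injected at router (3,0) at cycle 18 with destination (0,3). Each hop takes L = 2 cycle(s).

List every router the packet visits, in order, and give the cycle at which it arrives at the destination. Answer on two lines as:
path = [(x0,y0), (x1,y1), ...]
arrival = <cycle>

t=18: at (3,0)
t=20: at (2,0) after W
t=22: at (1,0) after W
t=24: at (0,0) after W
t=26: at (0,1) after N
t=28: at (0,2) after N
t=30: at (0,3) after N

path = [(3,0), (2,0), (1,0), (0,0), (0,1), (0,2), (0,3)]
arrival = 30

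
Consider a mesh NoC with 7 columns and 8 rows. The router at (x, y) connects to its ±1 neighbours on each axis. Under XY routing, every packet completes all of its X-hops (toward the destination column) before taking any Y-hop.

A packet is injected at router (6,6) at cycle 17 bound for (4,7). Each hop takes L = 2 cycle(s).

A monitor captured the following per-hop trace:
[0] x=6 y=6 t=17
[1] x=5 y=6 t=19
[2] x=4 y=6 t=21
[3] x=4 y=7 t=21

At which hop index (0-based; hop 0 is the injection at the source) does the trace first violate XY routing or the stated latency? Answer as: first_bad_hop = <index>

  1: Δx=-1 Δy=+0 Δt=2 [ok]
  2: Δx=-1 Δy=+0 Δt=2 [ok]
  3: Δx=+0 Δy=+1 Δt=0 [BAD: Δcyc=0≠L]

first_bad_hop = 3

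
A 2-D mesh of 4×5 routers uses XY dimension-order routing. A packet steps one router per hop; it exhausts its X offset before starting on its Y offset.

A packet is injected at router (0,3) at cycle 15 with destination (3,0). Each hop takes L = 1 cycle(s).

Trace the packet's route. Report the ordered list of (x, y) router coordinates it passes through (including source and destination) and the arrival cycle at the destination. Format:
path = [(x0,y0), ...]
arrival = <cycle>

hop 0: (0,3) @ cyc 15
hop 1: (1,3) @ cyc 16  [E]
hop 2: (2,3) @ cyc 17  [E]
hop 3: (3,3) @ cyc 18  [E]
hop 4: (3,2) @ cyc 19  [S]
hop 5: (3,1) @ cyc 20  [S]
hop 6: (3,0) @ cyc 21  [S]

path = [(0,3), (1,3), (2,3), (3,3), (3,2), (3,1), (3,0)]
arrival = 21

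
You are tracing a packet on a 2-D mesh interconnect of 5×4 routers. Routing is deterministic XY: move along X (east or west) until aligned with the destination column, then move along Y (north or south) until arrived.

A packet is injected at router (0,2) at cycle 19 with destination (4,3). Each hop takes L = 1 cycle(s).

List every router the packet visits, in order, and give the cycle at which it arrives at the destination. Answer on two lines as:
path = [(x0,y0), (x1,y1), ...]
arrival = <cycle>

path = [(0,2), (1,2), (2,2), (3,2), (4,2), (4,3)]
arrival = 24

src (0,2)  cyc=19
E→(1,2)  cyc=20
E→(2,2)  cyc=21
E→(3,2)  cyc=22
E→(4,2)  cyc=23
N→(4,3)  cyc=24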